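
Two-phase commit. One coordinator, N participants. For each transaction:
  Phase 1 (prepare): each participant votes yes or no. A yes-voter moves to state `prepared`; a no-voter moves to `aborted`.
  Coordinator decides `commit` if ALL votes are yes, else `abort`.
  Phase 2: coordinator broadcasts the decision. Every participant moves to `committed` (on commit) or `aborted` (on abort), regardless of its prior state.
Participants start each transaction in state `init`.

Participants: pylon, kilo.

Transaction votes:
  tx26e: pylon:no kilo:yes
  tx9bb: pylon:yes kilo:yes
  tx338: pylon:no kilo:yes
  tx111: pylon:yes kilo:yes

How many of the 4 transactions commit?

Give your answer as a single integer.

Answer: 2

Derivation:
tx26e: no from pylon -> abort (commits=0)
tx9bb: all yes -> commit (commits=1)
tx338: no from pylon -> abort (commits=1)
tx111: all yes -> commit (commits=2)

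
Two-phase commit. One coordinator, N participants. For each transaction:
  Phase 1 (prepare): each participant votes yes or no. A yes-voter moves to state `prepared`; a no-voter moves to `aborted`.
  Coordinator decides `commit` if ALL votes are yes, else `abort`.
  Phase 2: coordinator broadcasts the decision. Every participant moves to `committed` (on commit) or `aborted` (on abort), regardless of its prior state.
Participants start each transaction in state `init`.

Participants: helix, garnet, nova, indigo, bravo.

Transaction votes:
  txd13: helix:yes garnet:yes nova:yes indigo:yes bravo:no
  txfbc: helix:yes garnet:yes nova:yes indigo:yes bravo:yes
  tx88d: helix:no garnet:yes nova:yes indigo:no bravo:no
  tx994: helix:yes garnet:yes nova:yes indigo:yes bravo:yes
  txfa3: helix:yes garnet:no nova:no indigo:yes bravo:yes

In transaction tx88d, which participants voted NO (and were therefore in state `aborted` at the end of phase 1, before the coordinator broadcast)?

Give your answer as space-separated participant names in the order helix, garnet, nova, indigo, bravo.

Txn tx88d phase 1: helix no -> aborted; garnet yes -> prepared; nova yes -> prepared; indigo no -> aborted; bravo no -> aborted

Answer: helix indigo bravo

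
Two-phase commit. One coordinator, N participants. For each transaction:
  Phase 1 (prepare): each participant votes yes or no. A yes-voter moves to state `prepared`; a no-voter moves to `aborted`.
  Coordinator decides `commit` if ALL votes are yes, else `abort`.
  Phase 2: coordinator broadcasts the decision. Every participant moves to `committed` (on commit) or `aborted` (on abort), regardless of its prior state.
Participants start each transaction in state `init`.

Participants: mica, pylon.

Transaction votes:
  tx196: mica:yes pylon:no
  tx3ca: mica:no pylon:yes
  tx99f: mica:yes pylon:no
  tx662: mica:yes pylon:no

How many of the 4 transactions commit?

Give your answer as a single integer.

Answer: 0

Derivation:
tx196: no from pylon -> abort (commits=0)
tx3ca: no from mica -> abort (commits=0)
tx99f: no from pylon -> abort (commits=0)
tx662: no from pylon -> abort (commits=0)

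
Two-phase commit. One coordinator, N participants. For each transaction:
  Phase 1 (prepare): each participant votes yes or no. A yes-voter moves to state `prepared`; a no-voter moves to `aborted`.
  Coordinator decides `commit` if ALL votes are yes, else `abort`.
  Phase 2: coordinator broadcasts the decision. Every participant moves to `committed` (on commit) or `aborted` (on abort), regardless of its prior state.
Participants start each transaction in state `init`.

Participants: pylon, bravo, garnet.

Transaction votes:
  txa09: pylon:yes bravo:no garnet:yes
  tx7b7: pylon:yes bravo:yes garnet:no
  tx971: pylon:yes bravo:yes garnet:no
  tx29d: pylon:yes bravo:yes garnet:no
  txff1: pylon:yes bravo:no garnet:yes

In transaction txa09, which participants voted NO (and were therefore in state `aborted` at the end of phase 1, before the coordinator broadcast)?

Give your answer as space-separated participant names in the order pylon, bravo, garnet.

Txn txa09 phase 1: pylon yes -> prepared; bravo no -> aborted; garnet yes -> prepared

Answer: bravo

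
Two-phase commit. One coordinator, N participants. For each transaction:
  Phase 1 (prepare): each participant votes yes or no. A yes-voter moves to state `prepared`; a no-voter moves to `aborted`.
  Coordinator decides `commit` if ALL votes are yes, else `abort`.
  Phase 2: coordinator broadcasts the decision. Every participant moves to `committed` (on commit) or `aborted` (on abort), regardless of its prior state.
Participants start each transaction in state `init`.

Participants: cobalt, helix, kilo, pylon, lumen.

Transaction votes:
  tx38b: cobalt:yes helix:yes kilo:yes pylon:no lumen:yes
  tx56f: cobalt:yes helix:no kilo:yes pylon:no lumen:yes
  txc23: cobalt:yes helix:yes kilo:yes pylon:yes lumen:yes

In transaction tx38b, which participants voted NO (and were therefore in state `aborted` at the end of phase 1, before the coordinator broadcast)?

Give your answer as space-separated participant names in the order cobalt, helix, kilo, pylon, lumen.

Answer: pylon

Derivation:
Txn tx38b phase 1: cobalt yes -> prepared; helix yes -> prepared; kilo yes -> prepared; pylon no -> aborted; lumen yes -> prepared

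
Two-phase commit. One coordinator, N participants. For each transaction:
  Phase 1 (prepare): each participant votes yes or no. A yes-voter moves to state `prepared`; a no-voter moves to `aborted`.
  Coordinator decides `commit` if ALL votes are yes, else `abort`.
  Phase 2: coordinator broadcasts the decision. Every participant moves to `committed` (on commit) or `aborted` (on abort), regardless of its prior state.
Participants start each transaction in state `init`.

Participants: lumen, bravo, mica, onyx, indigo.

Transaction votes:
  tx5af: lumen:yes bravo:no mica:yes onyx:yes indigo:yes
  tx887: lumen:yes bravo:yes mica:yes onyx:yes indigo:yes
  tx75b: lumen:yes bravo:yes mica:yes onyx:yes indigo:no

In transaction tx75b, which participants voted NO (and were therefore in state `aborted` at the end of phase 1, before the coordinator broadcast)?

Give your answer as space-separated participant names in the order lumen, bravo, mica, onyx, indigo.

Txn tx75b phase 1: lumen yes -> prepared; bravo yes -> prepared; mica yes -> prepared; onyx yes -> prepared; indigo no -> aborted

Answer: indigo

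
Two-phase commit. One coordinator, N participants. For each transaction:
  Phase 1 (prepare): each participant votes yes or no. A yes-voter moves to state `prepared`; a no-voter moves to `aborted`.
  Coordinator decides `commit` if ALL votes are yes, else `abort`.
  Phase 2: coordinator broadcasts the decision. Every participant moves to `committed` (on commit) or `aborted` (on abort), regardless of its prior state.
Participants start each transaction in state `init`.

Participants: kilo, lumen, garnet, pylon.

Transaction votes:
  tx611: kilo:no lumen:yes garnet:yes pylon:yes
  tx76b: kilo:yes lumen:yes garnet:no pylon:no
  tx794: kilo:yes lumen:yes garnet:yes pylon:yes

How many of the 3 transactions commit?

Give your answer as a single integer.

tx611: no from kilo -> abort (commits=0)
tx76b: no from garnet, pylon -> abort (commits=0)
tx794: all yes -> commit (commits=1)

Answer: 1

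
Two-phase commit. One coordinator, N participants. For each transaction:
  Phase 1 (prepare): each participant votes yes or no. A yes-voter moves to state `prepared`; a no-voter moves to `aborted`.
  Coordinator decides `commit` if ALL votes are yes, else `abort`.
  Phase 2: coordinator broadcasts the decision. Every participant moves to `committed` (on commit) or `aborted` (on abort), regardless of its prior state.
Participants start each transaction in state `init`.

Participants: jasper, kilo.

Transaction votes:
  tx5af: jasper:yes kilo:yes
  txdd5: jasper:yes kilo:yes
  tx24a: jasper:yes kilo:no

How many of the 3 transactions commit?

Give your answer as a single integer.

tx5af: all yes -> commit (commits=1)
txdd5: all yes -> commit (commits=2)
tx24a: no from kilo -> abort (commits=2)

Answer: 2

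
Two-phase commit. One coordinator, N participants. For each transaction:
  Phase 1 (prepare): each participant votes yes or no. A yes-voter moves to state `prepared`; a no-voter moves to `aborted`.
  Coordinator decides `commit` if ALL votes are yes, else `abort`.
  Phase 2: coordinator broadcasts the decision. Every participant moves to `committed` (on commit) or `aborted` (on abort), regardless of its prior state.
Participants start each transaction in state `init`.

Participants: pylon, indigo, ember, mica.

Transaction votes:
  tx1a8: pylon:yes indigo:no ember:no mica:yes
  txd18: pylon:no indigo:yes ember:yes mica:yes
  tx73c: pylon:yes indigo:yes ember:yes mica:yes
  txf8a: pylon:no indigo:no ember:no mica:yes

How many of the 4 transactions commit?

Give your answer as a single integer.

Answer: 1

Derivation:
tx1a8: no from indigo, ember -> abort (commits=0)
txd18: no from pylon -> abort (commits=0)
tx73c: all yes -> commit (commits=1)
txf8a: no from pylon, indigo, ember -> abort (commits=1)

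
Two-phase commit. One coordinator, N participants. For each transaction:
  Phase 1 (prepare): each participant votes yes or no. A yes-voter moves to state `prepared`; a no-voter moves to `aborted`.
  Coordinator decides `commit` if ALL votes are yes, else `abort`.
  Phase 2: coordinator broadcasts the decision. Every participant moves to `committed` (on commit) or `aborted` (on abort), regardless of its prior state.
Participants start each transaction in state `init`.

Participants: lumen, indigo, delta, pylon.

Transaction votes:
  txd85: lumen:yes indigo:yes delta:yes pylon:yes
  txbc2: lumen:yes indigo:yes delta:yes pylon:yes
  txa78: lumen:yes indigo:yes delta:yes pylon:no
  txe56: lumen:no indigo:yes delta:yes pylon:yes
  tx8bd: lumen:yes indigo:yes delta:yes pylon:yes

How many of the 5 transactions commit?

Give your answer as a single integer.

txd85: all yes -> commit (commits=1)
txbc2: all yes -> commit (commits=2)
txa78: no from pylon -> abort (commits=2)
txe56: no from lumen -> abort (commits=2)
tx8bd: all yes -> commit (commits=3)

Answer: 3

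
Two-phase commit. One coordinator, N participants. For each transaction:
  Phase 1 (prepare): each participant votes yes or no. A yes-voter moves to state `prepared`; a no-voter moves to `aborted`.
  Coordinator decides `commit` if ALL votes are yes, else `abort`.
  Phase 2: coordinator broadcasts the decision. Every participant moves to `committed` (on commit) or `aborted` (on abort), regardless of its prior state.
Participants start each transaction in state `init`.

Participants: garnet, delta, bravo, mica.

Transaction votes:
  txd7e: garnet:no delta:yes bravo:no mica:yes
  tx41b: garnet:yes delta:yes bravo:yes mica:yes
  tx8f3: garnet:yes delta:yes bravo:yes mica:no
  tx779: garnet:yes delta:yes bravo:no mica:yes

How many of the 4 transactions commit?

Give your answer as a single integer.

Answer: 1

Derivation:
txd7e: no from garnet, bravo -> abort (commits=0)
tx41b: all yes -> commit (commits=1)
tx8f3: no from mica -> abort (commits=1)
tx779: no from bravo -> abort (commits=1)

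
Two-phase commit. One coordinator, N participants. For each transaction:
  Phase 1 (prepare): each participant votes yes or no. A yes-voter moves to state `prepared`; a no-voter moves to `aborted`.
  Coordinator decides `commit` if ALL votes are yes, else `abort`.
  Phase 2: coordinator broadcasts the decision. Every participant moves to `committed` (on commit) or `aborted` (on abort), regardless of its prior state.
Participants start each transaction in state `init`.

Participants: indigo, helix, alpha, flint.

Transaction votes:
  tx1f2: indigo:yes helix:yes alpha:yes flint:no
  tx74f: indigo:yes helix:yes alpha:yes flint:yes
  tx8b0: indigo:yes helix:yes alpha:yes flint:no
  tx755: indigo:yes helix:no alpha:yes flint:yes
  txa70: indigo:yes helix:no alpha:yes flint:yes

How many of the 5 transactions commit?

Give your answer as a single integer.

Answer: 1

Derivation:
tx1f2: no from flint -> abort (commits=0)
tx74f: all yes -> commit (commits=1)
tx8b0: no from flint -> abort (commits=1)
tx755: no from helix -> abort (commits=1)
txa70: no from helix -> abort (commits=1)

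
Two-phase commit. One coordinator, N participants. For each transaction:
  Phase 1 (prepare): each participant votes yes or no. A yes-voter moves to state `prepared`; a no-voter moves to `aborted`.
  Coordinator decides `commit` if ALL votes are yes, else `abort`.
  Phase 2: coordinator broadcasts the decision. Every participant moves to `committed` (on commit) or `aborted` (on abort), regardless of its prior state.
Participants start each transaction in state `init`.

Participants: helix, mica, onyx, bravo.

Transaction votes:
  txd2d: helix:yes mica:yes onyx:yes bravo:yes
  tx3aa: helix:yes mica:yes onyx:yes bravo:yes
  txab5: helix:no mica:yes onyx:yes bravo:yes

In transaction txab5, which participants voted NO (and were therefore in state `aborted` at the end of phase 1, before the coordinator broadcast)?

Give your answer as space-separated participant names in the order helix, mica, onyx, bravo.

Answer: helix

Derivation:
Txn txab5 phase 1: helix no -> aborted; mica yes -> prepared; onyx yes -> prepared; bravo yes -> prepared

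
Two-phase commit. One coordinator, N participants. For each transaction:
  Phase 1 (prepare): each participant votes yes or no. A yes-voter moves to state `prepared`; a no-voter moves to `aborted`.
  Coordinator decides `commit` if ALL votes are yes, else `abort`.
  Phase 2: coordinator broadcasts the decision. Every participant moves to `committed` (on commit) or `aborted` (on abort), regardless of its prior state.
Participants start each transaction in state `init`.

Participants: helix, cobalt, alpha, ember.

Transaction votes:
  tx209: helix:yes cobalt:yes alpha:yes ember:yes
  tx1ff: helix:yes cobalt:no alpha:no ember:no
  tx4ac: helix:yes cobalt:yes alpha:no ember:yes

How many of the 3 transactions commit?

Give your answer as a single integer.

tx209: all yes -> commit (commits=1)
tx1ff: no from cobalt, alpha, ember -> abort (commits=1)
tx4ac: no from alpha -> abort (commits=1)

Answer: 1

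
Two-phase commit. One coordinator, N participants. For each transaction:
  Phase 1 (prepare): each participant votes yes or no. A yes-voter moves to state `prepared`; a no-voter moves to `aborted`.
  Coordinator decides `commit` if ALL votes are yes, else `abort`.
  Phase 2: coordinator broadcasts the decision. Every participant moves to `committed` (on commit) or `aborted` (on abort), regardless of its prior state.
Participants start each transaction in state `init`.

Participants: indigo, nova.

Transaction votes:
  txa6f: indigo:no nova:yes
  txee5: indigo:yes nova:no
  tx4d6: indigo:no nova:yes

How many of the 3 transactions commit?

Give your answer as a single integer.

txa6f: no from indigo -> abort (commits=0)
txee5: no from nova -> abort (commits=0)
tx4d6: no from indigo -> abort (commits=0)

Answer: 0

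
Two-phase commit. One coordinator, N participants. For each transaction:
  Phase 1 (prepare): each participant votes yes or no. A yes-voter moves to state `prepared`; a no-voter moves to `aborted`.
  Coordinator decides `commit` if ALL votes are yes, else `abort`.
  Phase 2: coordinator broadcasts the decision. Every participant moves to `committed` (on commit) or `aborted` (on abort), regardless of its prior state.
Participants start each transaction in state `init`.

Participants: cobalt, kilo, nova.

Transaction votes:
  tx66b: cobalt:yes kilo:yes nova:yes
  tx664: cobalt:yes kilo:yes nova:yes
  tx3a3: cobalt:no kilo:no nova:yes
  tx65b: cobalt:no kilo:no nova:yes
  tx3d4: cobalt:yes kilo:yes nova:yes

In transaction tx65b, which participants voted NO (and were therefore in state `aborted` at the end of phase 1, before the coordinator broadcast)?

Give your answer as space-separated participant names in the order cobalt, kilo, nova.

Answer: cobalt kilo

Derivation:
Txn tx65b phase 1: cobalt no -> aborted; kilo no -> aborted; nova yes -> prepared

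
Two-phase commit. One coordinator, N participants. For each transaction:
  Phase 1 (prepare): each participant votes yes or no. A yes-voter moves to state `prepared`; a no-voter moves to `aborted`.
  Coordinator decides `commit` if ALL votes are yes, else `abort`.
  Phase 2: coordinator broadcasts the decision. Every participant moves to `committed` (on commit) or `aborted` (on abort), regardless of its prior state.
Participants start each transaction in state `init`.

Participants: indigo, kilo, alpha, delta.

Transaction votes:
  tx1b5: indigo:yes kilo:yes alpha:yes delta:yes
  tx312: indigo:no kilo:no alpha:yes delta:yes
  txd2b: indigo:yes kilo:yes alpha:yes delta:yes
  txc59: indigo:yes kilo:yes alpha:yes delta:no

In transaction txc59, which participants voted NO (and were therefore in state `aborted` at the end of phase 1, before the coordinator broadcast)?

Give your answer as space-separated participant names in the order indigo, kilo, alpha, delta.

Answer: delta

Derivation:
Txn txc59 phase 1: indigo yes -> prepared; kilo yes -> prepared; alpha yes -> prepared; delta no -> aborted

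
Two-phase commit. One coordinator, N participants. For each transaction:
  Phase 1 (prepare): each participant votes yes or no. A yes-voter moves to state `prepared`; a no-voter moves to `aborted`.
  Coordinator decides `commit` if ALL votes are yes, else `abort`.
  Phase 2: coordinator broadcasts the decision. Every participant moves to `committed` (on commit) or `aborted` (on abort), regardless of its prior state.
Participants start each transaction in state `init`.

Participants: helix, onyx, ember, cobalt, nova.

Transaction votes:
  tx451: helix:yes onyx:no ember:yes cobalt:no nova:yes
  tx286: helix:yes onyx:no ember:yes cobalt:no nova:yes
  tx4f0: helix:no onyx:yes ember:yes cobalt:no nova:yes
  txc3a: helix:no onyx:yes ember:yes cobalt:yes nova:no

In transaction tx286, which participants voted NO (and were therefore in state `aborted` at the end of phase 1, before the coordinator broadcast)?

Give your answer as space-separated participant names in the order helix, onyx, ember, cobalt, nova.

Txn tx286 phase 1: helix yes -> prepared; onyx no -> aborted; ember yes -> prepared; cobalt no -> aborted; nova yes -> prepared

Answer: onyx cobalt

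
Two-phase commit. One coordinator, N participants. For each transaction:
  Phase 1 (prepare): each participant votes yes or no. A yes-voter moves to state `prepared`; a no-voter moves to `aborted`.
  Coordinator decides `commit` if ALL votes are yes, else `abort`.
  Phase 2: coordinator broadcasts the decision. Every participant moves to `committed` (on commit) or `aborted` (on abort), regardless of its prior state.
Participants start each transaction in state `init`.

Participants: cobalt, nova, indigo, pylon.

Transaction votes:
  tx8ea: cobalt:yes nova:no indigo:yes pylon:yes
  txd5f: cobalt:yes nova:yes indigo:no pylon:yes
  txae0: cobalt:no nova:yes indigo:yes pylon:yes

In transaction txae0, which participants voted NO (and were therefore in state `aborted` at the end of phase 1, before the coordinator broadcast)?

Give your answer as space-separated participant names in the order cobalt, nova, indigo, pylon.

Txn txae0 phase 1: cobalt no -> aborted; nova yes -> prepared; indigo yes -> prepared; pylon yes -> prepared

Answer: cobalt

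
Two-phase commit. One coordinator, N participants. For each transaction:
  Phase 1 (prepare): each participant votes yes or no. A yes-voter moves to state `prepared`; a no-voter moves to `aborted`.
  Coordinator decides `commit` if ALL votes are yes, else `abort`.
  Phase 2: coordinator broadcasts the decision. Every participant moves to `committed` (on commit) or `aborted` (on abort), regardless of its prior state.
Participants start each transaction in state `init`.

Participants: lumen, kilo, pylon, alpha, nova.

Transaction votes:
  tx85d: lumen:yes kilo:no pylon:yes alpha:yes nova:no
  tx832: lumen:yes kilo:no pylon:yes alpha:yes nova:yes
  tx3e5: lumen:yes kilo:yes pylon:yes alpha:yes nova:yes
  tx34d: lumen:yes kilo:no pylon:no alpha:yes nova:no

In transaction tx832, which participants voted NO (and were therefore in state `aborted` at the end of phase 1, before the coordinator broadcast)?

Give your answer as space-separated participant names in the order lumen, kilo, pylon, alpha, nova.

Txn tx832 phase 1: lumen yes -> prepared; kilo no -> aborted; pylon yes -> prepared; alpha yes -> prepared; nova yes -> prepared

Answer: kilo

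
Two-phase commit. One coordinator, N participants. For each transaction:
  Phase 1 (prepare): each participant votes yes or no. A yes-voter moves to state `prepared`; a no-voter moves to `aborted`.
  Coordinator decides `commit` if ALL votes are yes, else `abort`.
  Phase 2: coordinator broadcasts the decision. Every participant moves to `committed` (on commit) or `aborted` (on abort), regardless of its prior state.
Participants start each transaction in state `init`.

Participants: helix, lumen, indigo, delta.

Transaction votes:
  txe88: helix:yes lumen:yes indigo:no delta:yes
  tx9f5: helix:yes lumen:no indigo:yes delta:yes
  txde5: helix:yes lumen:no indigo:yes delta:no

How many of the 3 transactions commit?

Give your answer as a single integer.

Answer: 0

Derivation:
txe88: no from indigo -> abort (commits=0)
tx9f5: no from lumen -> abort (commits=0)
txde5: no from lumen, delta -> abort (commits=0)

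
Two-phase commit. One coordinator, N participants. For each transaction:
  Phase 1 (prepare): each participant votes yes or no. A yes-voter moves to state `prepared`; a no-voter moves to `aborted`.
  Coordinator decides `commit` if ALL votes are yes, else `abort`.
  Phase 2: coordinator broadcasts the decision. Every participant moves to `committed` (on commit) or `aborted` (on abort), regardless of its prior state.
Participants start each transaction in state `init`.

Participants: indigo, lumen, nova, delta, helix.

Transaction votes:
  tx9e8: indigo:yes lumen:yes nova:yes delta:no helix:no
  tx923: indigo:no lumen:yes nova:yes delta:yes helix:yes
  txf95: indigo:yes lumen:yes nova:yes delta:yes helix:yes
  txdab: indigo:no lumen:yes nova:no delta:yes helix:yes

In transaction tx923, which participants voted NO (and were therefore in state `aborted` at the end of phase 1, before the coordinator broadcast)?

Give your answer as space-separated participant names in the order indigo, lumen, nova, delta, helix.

Answer: indigo

Derivation:
Txn tx923 phase 1: indigo no -> aborted; lumen yes -> prepared; nova yes -> prepared; delta yes -> prepared; helix yes -> prepared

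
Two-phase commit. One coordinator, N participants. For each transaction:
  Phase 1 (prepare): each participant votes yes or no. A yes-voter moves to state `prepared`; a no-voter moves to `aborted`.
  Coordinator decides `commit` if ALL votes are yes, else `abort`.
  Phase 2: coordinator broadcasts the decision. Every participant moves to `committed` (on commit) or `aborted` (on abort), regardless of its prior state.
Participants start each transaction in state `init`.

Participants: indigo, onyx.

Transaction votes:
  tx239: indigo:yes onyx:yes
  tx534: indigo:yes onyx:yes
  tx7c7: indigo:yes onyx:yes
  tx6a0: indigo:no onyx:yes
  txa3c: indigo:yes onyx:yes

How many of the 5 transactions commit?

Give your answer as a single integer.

tx239: all yes -> commit (commits=1)
tx534: all yes -> commit (commits=2)
tx7c7: all yes -> commit (commits=3)
tx6a0: no from indigo -> abort (commits=3)
txa3c: all yes -> commit (commits=4)

Answer: 4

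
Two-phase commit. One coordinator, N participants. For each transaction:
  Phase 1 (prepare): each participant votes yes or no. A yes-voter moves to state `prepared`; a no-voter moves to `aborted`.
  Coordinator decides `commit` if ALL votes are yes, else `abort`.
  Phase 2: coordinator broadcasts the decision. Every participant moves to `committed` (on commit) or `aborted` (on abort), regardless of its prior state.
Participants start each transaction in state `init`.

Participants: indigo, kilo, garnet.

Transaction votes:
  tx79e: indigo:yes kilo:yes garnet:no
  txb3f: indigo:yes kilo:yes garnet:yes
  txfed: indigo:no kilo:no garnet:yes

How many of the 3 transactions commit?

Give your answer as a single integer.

Answer: 1

Derivation:
tx79e: no from garnet -> abort (commits=0)
txb3f: all yes -> commit (commits=1)
txfed: no from indigo, kilo -> abort (commits=1)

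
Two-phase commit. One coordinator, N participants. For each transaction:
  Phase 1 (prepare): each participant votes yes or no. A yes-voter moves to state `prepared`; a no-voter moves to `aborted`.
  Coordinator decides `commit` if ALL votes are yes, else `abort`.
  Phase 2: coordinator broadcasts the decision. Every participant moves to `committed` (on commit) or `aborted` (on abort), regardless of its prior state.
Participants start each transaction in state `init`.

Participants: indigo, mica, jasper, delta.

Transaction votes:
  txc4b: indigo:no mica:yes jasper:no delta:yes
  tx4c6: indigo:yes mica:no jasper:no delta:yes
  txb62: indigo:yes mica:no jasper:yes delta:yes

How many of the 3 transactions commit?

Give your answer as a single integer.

Answer: 0

Derivation:
txc4b: no from indigo, jasper -> abort (commits=0)
tx4c6: no from mica, jasper -> abort (commits=0)
txb62: no from mica -> abort (commits=0)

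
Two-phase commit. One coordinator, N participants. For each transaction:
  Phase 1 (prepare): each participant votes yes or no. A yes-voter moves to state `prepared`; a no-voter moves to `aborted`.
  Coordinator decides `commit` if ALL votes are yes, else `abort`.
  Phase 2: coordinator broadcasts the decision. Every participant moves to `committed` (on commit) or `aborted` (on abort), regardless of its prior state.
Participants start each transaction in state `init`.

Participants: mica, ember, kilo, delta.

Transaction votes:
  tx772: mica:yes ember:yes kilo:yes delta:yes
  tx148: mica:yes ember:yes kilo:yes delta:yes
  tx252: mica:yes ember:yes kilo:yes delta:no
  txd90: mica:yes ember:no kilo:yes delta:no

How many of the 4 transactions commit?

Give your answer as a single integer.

Answer: 2

Derivation:
tx772: all yes -> commit (commits=1)
tx148: all yes -> commit (commits=2)
tx252: no from delta -> abort (commits=2)
txd90: no from ember, delta -> abort (commits=2)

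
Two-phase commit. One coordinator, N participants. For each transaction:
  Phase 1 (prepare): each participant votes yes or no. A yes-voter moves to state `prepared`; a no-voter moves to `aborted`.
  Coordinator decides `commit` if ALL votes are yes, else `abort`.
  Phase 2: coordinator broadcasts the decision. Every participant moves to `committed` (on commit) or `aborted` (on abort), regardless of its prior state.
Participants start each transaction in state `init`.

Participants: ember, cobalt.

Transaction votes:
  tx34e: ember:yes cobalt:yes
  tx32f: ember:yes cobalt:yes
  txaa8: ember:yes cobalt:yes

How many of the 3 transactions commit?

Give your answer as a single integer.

tx34e: all yes -> commit (commits=1)
tx32f: all yes -> commit (commits=2)
txaa8: all yes -> commit (commits=3)

Answer: 3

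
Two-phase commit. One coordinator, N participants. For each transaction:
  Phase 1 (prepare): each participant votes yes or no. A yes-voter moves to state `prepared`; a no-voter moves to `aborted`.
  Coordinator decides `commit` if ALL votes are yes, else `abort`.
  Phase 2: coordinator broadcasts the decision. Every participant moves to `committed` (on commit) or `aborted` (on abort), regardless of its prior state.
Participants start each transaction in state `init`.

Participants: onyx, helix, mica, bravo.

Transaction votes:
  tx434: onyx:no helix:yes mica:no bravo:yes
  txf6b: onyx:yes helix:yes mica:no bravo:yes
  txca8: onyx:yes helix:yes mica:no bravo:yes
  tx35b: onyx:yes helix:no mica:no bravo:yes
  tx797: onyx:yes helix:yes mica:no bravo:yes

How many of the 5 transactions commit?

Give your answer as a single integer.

tx434: no from onyx, mica -> abort (commits=0)
txf6b: no from mica -> abort (commits=0)
txca8: no from mica -> abort (commits=0)
tx35b: no from helix, mica -> abort (commits=0)
tx797: no from mica -> abort (commits=0)

Answer: 0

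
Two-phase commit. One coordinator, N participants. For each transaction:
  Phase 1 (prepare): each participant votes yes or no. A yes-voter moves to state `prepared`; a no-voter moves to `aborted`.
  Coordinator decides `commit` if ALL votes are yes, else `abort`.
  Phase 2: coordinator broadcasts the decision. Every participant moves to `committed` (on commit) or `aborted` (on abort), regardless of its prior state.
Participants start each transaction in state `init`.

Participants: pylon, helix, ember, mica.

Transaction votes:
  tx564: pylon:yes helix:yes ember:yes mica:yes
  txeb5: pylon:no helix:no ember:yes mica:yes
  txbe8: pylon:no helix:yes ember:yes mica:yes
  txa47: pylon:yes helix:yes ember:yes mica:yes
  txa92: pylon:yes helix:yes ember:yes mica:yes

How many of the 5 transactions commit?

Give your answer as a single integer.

tx564: all yes -> commit (commits=1)
txeb5: no from pylon, helix -> abort (commits=1)
txbe8: no from pylon -> abort (commits=1)
txa47: all yes -> commit (commits=2)
txa92: all yes -> commit (commits=3)

Answer: 3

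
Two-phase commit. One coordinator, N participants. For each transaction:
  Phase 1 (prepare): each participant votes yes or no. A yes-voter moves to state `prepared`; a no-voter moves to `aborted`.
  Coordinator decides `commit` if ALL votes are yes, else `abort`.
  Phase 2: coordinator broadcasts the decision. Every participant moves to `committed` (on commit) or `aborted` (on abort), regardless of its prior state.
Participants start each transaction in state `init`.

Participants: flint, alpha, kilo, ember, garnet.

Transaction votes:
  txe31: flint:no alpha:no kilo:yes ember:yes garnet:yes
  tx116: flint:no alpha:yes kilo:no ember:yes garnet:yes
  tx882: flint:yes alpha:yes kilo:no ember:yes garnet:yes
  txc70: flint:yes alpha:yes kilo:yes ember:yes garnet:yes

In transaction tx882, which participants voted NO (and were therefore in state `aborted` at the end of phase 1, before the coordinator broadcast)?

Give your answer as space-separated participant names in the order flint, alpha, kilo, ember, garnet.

Answer: kilo

Derivation:
Txn tx882 phase 1: flint yes -> prepared; alpha yes -> prepared; kilo no -> aborted; ember yes -> prepared; garnet yes -> prepared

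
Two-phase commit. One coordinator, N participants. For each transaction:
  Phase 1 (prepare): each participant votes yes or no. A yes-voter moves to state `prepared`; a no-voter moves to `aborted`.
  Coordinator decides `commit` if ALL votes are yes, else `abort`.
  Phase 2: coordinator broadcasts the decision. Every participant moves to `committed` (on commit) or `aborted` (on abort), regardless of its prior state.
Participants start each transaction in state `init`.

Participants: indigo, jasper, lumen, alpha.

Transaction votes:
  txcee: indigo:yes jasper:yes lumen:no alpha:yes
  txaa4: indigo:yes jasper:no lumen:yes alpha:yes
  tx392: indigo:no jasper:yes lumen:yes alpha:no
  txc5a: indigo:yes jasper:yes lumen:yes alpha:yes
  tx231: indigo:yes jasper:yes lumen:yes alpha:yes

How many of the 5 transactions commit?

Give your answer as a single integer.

txcee: no from lumen -> abort (commits=0)
txaa4: no from jasper -> abort (commits=0)
tx392: no from indigo, alpha -> abort (commits=0)
txc5a: all yes -> commit (commits=1)
tx231: all yes -> commit (commits=2)

Answer: 2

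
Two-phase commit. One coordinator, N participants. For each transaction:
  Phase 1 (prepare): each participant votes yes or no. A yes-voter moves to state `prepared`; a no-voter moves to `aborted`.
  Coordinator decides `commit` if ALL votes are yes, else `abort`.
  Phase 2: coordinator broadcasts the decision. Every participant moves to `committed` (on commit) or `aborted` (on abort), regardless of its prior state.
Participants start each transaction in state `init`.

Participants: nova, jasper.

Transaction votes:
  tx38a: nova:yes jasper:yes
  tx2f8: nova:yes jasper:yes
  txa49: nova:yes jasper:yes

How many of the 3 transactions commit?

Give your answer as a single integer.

tx38a: all yes -> commit (commits=1)
tx2f8: all yes -> commit (commits=2)
txa49: all yes -> commit (commits=3)

Answer: 3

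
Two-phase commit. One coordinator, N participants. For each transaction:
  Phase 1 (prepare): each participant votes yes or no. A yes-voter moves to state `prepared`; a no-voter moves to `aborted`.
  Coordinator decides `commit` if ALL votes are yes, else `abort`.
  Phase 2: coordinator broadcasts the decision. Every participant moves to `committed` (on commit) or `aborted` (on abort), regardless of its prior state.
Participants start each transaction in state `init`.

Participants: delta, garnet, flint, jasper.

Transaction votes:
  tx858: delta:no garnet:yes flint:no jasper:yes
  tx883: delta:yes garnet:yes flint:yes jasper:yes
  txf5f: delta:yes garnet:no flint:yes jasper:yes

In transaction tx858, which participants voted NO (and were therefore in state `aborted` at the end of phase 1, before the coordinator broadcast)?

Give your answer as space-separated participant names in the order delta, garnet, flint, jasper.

Txn tx858 phase 1: delta no -> aborted; garnet yes -> prepared; flint no -> aborted; jasper yes -> prepared

Answer: delta flint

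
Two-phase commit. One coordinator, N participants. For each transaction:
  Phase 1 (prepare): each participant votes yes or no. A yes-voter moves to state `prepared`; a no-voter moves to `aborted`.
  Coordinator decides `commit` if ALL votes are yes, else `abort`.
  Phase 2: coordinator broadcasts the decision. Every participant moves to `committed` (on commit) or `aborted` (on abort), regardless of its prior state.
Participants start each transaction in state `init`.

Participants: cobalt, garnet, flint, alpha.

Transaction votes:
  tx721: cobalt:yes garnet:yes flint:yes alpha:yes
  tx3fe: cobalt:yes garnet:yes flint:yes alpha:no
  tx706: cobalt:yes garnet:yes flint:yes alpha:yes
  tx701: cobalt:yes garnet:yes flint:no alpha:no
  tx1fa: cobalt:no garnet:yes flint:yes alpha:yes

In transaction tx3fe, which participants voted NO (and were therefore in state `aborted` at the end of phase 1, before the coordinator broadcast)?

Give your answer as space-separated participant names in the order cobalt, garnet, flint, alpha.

Txn tx3fe phase 1: cobalt yes -> prepared; garnet yes -> prepared; flint yes -> prepared; alpha no -> aborted

Answer: alpha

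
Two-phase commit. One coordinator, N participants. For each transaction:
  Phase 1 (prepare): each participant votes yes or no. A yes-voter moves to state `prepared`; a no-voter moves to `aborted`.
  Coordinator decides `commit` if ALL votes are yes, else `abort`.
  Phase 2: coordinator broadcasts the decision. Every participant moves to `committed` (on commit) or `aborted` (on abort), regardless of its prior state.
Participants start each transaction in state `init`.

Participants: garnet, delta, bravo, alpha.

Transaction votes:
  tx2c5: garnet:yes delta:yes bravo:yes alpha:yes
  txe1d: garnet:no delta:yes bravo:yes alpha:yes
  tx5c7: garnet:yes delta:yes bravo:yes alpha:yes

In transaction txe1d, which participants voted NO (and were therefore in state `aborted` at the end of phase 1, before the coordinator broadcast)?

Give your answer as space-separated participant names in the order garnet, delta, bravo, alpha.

Txn txe1d phase 1: garnet no -> aborted; delta yes -> prepared; bravo yes -> prepared; alpha yes -> prepared

Answer: garnet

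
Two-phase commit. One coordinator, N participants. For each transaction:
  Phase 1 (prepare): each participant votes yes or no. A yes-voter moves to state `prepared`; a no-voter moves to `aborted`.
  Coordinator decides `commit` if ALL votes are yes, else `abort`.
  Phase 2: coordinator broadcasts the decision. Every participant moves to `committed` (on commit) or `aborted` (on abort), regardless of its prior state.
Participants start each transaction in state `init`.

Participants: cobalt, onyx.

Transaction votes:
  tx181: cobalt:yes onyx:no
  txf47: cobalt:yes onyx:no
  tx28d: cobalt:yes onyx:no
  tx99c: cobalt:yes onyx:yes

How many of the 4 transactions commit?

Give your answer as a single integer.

Answer: 1

Derivation:
tx181: no from onyx -> abort (commits=0)
txf47: no from onyx -> abort (commits=0)
tx28d: no from onyx -> abort (commits=0)
tx99c: all yes -> commit (commits=1)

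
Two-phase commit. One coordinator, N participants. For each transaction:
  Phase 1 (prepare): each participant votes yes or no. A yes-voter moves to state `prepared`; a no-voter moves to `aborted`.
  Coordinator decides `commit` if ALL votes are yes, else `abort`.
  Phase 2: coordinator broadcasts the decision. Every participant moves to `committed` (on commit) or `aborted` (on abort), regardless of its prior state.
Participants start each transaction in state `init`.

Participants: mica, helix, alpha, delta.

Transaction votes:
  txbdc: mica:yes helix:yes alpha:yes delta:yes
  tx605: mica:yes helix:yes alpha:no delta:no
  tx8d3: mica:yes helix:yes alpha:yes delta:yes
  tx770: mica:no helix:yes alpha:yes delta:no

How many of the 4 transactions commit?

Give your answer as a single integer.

Answer: 2

Derivation:
txbdc: all yes -> commit (commits=1)
tx605: no from alpha, delta -> abort (commits=1)
tx8d3: all yes -> commit (commits=2)
tx770: no from mica, delta -> abort (commits=2)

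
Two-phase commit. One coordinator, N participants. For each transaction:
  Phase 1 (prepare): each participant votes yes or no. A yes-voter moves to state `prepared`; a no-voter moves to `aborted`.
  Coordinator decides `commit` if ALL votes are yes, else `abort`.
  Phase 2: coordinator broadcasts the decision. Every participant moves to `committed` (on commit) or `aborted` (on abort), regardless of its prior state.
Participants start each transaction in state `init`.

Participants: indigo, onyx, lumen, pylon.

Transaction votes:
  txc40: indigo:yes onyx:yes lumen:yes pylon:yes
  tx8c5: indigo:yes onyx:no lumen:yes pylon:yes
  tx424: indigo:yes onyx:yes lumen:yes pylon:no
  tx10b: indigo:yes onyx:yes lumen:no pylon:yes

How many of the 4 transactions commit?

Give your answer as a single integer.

txc40: all yes -> commit (commits=1)
tx8c5: no from onyx -> abort (commits=1)
tx424: no from pylon -> abort (commits=1)
tx10b: no from lumen -> abort (commits=1)

Answer: 1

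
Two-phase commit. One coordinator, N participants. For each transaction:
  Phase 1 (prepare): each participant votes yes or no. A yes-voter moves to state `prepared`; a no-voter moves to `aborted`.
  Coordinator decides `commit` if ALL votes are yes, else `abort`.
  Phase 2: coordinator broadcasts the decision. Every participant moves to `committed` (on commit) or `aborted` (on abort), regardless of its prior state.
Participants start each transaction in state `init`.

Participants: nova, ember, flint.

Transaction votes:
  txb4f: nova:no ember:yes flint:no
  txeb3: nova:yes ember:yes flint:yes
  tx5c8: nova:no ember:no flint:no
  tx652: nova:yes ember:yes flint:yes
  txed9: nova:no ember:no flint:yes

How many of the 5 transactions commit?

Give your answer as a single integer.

Answer: 2

Derivation:
txb4f: no from nova, flint -> abort (commits=0)
txeb3: all yes -> commit (commits=1)
tx5c8: no from nova, ember, flint -> abort (commits=1)
tx652: all yes -> commit (commits=2)
txed9: no from nova, ember -> abort (commits=2)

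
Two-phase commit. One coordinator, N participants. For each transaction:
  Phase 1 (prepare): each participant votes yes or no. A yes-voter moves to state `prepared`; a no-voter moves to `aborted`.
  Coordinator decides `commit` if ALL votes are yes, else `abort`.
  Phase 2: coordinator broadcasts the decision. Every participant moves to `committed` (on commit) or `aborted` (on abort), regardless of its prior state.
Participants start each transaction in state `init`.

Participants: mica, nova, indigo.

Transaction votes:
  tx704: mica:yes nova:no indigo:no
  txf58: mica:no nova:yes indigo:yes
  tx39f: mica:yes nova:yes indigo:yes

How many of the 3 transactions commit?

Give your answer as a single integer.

tx704: no from nova, indigo -> abort (commits=0)
txf58: no from mica -> abort (commits=0)
tx39f: all yes -> commit (commits=1)

Answer: 1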